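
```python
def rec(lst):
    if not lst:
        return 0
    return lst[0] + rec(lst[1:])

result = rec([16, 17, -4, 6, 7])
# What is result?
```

16 + 17 + (-4) + 6 + 7 + 0 = 42

Answer: 42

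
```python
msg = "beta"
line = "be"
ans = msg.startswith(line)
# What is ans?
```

Trace:
`msg = "beta"` → msg = 'beta'
`line = "be"` → line = 'be'
`ans = msg.startswith(line)` → ans = True
So ans = True

Answer: True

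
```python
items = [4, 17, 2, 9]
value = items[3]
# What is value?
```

Trace:
`items = [4, 17, 2, 9]` → items = [4, 17, 2, 9]
`value = items[3]` → value = 9
So value = 9

Answer: 9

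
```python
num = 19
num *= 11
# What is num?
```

Trace:
`num = 19` → num = 19
`num *= 11` → num = 209
So num = 209

Answer: 209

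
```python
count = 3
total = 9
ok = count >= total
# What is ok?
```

Trace:
`count = 3` → count = 3
`total = 9` → total = 9
`ok = count >= total` → ok = False
So ok = False

Answer: False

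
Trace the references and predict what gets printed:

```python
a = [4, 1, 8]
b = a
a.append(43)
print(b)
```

Key concept: basic list aliasing.
Step by step:
`a = [4, 1, 8]` → a = [4, 1, 8]
`b = a` → b = [4, 1, 8] (same object as a)
`a.append(43)` → a = [4, 1, 8, 43] (same object as b); b = [4, 1, 8, 43] (same object as a)
`print(b)` → prints [4, 1, 8, 43]

Answer: [4, 1, 8, 43]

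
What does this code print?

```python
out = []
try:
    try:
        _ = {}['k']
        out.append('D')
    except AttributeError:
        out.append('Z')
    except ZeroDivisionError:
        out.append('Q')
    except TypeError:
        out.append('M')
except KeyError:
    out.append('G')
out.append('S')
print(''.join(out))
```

Execution trace: 'G' (outer except KeyError) → 'S' (after the try/except). Output: GS

Answer: GS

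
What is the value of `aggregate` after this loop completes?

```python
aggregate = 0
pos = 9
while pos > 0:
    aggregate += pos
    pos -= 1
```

Sum 9 down to 1
`aggregate` takes the values: 0 → 9 → 17 → 24 → 30 → 35 → 39 → 42 → 44 → 45

Answer: 45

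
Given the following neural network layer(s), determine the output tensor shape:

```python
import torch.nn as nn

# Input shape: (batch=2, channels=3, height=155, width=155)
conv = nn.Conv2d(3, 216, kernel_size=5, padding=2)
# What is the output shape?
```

Input: (2, 3, 155, 155) -> Output: (2, 216, 155, 155)

Answer: (2, 216, 155, 155)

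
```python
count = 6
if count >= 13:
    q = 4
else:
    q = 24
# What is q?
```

Trace:
`count = 6` → count = 6
`if count >= 13: ...` → count >= 13 is False, take else branch → q = 24
So q = 24

Answer: 24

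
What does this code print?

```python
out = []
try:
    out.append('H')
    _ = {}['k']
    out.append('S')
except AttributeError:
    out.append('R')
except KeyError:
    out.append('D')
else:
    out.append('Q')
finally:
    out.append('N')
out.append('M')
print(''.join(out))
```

Execution trace: 'H' (try body) → 'D' (except KeyError) → 'N' (finally) → 'M' (after the try/except). Output: HDNM

Answer: HDNM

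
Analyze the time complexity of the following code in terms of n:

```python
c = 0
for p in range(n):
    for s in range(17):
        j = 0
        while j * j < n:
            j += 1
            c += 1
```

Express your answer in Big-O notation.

Each loop level contributes: n × 1 × √n. Multiplying the contributions gives O(n√n).

Answer: O(n√n)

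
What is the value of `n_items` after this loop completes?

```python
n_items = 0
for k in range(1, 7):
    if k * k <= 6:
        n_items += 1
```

Count numbers where k² ≤ 6
`n_items` takes the values: 0 → 1 → 2

Answer: 2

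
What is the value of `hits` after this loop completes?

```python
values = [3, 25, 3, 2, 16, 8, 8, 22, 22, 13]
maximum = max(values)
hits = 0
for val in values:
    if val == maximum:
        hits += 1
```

Count of max value 25 in [3, 25, 3, 2, 16, 8, 8, 22, 22, 13]
`hits` takes the values: 0 → 1

Answer: 1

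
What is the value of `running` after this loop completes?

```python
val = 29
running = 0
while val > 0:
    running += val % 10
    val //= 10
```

Sum digits of 29
`running` takes the values: 0 → 9 → 11

Answer: 11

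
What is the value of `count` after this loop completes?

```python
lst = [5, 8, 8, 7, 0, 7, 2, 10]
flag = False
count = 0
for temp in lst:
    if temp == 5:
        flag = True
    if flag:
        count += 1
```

Count elements after first 5 in [5, 8, 8, 7, 0, 7, 2, 10]
`count` takes the values: 0 → 1 → 2 → 3 → 4 → 5 → 6 → 7 → 8

Answer: 8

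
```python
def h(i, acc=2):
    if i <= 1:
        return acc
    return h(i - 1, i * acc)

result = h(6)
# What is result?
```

Accumulator trace (n, acc): (6, 2) -> (5, 12) -> (4, 60) -> (3, 240) -> (2, 720) -> (1, 1440) -> return 1440

Answer: 1440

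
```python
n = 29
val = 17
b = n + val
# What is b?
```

Trace:
`n = 29` → n = 29
`val = 17` → val = 17
`b = n + val` → b = 46
So b = 46

Answer: 46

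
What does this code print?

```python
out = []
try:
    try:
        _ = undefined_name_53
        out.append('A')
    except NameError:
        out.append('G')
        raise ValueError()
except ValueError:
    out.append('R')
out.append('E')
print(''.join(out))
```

Execution trace: 'G' (inner except NameError) → 'R' (outer except ValueError) → 'E' (after the try/except). Output: GRE

Answer: GRE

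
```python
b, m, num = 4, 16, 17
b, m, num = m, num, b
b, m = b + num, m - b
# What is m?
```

Trace:
`b, m, num = 4, 16, 17` → b = 4; m = 16; num = 17
`b, m, num = m, num, b` → b = 16; m = 17; num = 4
`b, m = b + num, m - b` → b = 20; m = 1
So m = 1

Answer: 1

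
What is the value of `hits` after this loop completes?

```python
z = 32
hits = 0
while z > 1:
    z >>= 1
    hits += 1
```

Count right shifts until 1
`hits` takes the values: 0 → 1 → 2 → 3 → 4 → 5

Answer: 5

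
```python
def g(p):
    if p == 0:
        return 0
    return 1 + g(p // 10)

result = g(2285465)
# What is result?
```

Count of digits of 2285465: 7

Answer: 7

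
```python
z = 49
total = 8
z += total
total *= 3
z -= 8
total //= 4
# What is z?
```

Trace:
`z = 49` → z = 49
`total = 8` → total = 8
`z += total` → z = 57
`total *= 3` → total = 24
`z -= 8` → z = 49
`total //= 4` → total = 6
So z = 49

Answer: 49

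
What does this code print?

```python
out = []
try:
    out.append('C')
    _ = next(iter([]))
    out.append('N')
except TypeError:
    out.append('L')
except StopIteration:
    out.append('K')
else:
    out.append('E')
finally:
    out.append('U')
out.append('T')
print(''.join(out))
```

Execution trace: 'C' (try body) → 'K' (except StopIteration) → 'U' (finally) → 'T' (after the try/except). Output: CKUT

Answer: CKUT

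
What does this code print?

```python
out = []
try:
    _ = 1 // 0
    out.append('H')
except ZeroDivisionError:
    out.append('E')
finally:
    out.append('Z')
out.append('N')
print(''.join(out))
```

Execution trace: 'E' (except ZeroDivisionError) → 'Z' (finally) → 'N' (after the try/except). Output: EZN

Answer: EZN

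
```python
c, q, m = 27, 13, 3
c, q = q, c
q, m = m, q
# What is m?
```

Trace:
`c, q, m = 27, 13, 3` → c = 27; q = 13; m = 3
`c, q = q, c` → c = 13; q = 27
`q, m = m, q` → q = 3; m = 27
So m = 27

Answer: 27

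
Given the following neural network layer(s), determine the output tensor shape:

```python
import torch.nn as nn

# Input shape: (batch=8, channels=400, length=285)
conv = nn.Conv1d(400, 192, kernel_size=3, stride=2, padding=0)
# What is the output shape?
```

Input: (8, 400, 285) -> Output: (8, 192, 142)

Answer: (8, 192, 142)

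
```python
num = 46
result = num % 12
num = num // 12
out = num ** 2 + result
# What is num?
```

Trace:
`num = 46` → num = 46
`result = num % 12` → result = 10
`num = num // 12` → num = 3
`out = num ** 2 + result` → out = 19
So num = 3

Answer: 3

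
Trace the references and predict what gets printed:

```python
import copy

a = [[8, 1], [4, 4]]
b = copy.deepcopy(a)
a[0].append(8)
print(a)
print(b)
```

Key concept: deep copy is fully independent.
Step by step:
`a = [[8, 1], [4, 4]]` → a = [[8, 1], [4, 4]]
`b = copy.deepcopy(a)` → b = [[8, 1], [4, 4]]
`a[0].append(8)` → a = [[8, 1, 8], [4, 4]]
`print(a)` → prints [[8, 1, 8], [4, 4]]
`print(b)` → prints [[8, 1], [4, 4]]

Answer:
[[8, 1, 8], [4, 4]]
[[8, 1], [4, 4]]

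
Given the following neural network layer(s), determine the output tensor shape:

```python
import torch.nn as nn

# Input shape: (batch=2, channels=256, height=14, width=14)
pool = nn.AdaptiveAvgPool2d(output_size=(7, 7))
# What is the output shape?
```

Input: (2, 256, 14, 14) -> Output: (2, 256, 7, 7)

Answer: (2, 256, 7, 7)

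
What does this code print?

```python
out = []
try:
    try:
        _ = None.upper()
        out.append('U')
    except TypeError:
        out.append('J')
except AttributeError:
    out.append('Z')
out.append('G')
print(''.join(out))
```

Execution trace: 'Z' (outer except AttributeError) → 'G' (after the try/except). Output: ZG

Answer: ZG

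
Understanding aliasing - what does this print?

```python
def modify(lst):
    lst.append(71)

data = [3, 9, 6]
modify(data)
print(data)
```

Key concept: function modifies passed list.
Step by step:
`data = [3, 9, 6]` → data = [3, 9, 6]
`modify(data)` → data = [3, 9, 6, 71]
`print(data)` → prints [3, 9, 6, 71]

Answer: [3, 9, 6, 71]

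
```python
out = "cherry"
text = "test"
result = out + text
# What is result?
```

Trace:
`out = "cherry"` → out = 'cherry'
`text = "test"` → text = 'test'
`result = out + text` → result = 'cherrytest'
So result = 'cherrytest'

Answer: 'cherrytest'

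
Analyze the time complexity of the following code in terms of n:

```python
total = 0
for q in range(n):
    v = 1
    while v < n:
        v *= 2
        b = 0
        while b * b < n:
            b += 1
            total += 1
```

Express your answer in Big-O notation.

Each loop level contributes: n × log n × √n. Multiplying the contributions gives O(n√n log n).

Answer: O(n√n log n)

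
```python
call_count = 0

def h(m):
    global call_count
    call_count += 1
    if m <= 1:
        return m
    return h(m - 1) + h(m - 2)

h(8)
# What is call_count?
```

Calls(m) = 1 + Calls(m-1) + Calls(m-2); Calls(0)=Calls(1)=1. For m=8 this gives 67.

Answer: 67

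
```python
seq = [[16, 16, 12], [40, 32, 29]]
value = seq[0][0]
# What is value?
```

Trace:
`seq = [[16, 16, 12], [40, 32, 29]]` → seq = [[16, 16, 12], [40, 32, 29]]
`value = seq[0][0]` → value = 16
So value = 16

Answer: 16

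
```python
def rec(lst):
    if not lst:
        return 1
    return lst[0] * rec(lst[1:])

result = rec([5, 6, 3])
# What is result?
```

Product over [5, 6, 3] = 5 * 6 * 3 = 90

Answer: 90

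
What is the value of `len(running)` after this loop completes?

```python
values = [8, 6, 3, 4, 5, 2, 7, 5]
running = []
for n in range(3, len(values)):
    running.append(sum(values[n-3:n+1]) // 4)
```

Number of 4-element averages
`running` takes the values: [] → [5] → [5, 4] → [5, 4, 3] → [5, 4, 3, 4] → [5, 4, 3, 4, 4]
So `len(running)` = 5

Answer: 5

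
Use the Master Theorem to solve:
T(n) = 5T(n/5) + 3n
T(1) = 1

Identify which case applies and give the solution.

a=5, b=5, f(n)=3n. log_5(5) = 1. Since c=1 = 1, Case 2 applies: T(n) = Θ(n^log_b(a) · log n) = O(n log n).

Answer: O(n log n) - Case 2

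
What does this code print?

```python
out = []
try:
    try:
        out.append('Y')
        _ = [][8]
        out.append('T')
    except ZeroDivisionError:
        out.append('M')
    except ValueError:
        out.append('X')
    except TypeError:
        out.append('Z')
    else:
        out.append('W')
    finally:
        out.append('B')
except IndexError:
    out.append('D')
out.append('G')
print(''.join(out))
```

Execution trace: 'Y' (try body) → 'B' (finally) → 'D' (outer except IndexError) → 'G' (after the try/except). Output: YBDG

Answer: YBDG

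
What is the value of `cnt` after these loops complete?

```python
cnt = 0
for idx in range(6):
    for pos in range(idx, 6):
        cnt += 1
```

Upper triangle: 6 + 5 + ... + 1
`cnt` takes the values: 0 → 1 → 2 → 3 → 4 → 5 → 6 → 7 → 8 → 9 → 10 → 11 → 12 → 13 → 14 → 15 → 16 → 17 → 18 → 19 → 20 → 21

Answer: 21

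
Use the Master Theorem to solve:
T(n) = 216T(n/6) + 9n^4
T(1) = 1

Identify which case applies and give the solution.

a=216, b=6, f(n)=9n^4. log_6(216) = 3. Since c=4 > 3 and the regularity condition holds (216(n/6)^4 = (216/6^4)n^4 with 216/6^4 < 1), Case 3 applies: T(n) = Θ(f(n)) = O(n^4).

Answer: O(n^4) - Case 3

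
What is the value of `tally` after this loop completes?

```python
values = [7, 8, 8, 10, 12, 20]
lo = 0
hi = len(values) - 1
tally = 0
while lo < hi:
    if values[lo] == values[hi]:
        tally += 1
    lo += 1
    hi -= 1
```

Count matching pairs from ends
`tally` takes the values: 0

Answer: 0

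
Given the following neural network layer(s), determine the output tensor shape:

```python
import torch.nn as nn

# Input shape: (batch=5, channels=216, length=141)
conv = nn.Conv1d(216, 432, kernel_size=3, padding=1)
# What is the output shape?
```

Input: (5, 216, 141) -> Output: (5, 432, 141)

Answer: (5, 432, 141)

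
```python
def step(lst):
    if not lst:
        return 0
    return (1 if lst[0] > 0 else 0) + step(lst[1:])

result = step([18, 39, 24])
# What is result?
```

Count of positive elements in [18, 39, 24] = 3

Answer: 3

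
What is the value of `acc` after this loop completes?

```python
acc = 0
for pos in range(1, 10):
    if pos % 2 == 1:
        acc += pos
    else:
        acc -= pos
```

Add odd, subtract even
`acc` takes the values: 0 → 1 → -1 → 2 → -2 → 3 → -3 → 4 → -4 → 5

Answer: 5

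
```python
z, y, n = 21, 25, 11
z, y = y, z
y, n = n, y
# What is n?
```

Trace:
`z, y, n = 21, 25, 11` → z = 21; y = 25; n = 11
`z, y = y, z` → z = 25; y = 21
`y, n = n, y` → y = 11; n = 21
So n = 21

Answer: 21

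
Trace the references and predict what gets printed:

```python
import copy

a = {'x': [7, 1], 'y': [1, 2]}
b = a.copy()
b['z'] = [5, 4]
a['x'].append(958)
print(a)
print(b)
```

Key concept: shallow copy of dict with mutable values.
Step by step:
`a = {'x': [7, 1], 'y': [1, 2]}` → a = {'x': [7, 1], 'y': [1, 2]}
`b = a.copy()` → b = {'x': [7, 1], 'y': [1, 2]}
`b['z'] = [5, 4]` → b = {'x': [7, 1], 'y': [1, 2], 'z': [5, 4]}
`a['x'].append(958)` → a = {'x': [7, 1, 958], 'y': [1, 2]}; b = {'x': [7, 1, 958], 'y': [1, 2], 'z': [5, 4]}
`print(a)` → prints {'x': [7, 1, 958], 'y': [1, 2]}
`print(b)` → prints {'x': [7, 1, 958], 'y': [1, 2], 'z': [5, 4]}

Answer:
{'x': [7, 1, 958], 'y': [1, 2]}
{'x': [7, 1, 958], 'y': [1, 2], 'z': [5, 4]}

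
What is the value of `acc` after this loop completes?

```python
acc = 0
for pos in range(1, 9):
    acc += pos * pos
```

Sum of squares 1² to 8² = 204
`acc` takes the values: 0 → 1 → 5 → 14 → 30 → 55 → 91 → 140 → 204

Answer: 204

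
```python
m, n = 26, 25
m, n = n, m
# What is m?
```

Trace:
`m, n = 26, 25` → m = 26; n = 25
`m, n = n, m` → m = 25; n = 26
So m = 25

Answer: 25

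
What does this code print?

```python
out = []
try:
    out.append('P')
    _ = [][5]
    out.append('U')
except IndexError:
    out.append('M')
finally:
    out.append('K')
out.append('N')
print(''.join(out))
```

Execution trace: 'P' (try body) → 'M' (except IndexError) → 'K' (finally) → 'N' (after the try/except). Output: PMKN

Answer: PMKN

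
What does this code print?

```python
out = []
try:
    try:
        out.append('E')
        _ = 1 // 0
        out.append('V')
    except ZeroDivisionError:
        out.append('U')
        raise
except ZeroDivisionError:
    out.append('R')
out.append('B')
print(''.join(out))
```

Execution trace: 'E' (inner try body) → 'U' (inner except ZeroDivisionError) → 'R' (outer except ZeroDivisionError) → 'B' (after the try/except). Output: EURB

Answer: EURB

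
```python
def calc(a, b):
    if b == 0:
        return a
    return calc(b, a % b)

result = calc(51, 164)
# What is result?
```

calc(51, 164) -> calc(164, 51) -> calc(51, 11) -> calc(11, 7) -> calc(7, 4) -> calc(4, 3) -> calc(3, 1) -> calc(1, 0) -> 1

Answer: 1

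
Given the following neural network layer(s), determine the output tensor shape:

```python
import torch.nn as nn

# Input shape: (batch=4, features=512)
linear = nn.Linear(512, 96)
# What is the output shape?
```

Input: (4, 512) -> Output: (4, 96)

Answer: (4, 96)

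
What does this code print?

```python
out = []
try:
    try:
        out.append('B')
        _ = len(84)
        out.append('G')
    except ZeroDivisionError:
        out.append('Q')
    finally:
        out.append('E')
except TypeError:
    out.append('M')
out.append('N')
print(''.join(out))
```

Execution trace: 'B' (try body) → 'E' (finally) → 'M' (outer except TypeError) → 'N' (after the try/except). Output: BEMN

Answer: BEMN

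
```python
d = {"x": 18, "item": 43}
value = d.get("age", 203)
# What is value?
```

Trace:
`d = {"x": 18, "item": 43}` → d = {'x': 18, 'item': 43}
`value = d.get("age", 203)` → value = 203
So value = 203

Answer: 203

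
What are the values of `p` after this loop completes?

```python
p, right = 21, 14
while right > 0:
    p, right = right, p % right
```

GCD of 21 and 14
`p` takes the values: 21 → 14 → 7

Answer: 7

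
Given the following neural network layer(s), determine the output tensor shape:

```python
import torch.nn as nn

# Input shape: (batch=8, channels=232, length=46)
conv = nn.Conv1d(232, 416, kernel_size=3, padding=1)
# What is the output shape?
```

Input: (8, 232, 46) -> Output: (8, 416, 46)

Answer: (8, 416, 46)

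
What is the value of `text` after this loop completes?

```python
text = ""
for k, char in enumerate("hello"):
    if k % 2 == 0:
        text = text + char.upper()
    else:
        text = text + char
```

Uppercase even positions in 'hello'
`text` takes the values: "" → "H" → "He" → "HeL" → "HeLl" → "HeLlO"

Answer: "HeLlO"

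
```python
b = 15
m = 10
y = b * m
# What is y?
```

Trace:
`b = 15` → b = 15
`m = 10` → m = 10
`y = b * m` → y = 150
So y = 150

Answer: 150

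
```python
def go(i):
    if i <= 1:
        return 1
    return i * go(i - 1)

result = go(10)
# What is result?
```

go(10) = 10 * 9 * 8 * 7 * 6 * 5 * 4 * 3 * 2 * 1 = 3628800

Answer: 3628800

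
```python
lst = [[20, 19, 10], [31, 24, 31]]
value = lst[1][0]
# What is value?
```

Trace:
`lst = [[20, 19, 10], [31, 24, 31]]` → lst = [[20, 19, 10], [31, 24, 31]]
`value = lst[1][0]` → value = 31
So value = 31

Answer: 31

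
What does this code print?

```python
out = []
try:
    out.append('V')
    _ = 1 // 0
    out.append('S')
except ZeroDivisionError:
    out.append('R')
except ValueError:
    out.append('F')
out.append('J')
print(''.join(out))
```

Execution trace: 'V' (try body) → 'R' (except ZeroDivisionError) → 'J' (after the try/except). Output: VRJ

Answer: VRJ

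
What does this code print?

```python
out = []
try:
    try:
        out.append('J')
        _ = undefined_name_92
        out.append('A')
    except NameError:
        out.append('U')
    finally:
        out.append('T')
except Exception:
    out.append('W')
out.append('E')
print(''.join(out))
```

Execution trace: 'J' (inner try body) → 'U' (inner except NameError) → 'T' (inner finally) → 'E' (after the try/except). Output: JUTE

Answer: JUTE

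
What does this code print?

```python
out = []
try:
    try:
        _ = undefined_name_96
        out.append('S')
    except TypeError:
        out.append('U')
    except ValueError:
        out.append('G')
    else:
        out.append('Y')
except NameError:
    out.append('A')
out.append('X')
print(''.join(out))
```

Execution trace: 'A' (outer except NameError) → 'X' (after the try/except). Output: AX

Answer: AX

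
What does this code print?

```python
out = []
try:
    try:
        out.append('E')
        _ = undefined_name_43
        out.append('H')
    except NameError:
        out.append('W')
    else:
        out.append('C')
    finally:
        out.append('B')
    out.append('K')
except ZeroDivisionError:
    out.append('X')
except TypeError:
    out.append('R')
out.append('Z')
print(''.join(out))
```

Execution trace: 'E' (inner try body) → 'W' (inner except NameError) → 'B' (inner finally) → 'K' (try body, no exception) → 'Z' (after the try/except). Output: EWBKZ

Answer: EWBKZ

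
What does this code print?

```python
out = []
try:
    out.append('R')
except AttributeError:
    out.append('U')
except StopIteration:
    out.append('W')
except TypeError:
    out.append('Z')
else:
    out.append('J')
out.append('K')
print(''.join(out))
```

Execution trace: 'R' (try body, no exception) → 'J' (else) → 'K' (after the try/except). Output: RJK

Answer: RJK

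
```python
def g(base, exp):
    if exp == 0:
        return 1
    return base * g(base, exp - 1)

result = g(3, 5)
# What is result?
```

g(3, 5) = 3 * 3 * 3 * 3 * 3 = 243

Answer: 243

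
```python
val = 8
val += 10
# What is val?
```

Trace:
`val = 8` → val = 8
`val += 10` → val = 18
So val = 18

Answer: 18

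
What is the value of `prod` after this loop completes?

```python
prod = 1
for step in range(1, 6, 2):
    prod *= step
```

Product of 1, 3, 5, ... up to 5
`prod` takes the values: 1 → 3 → 15

Answer: 15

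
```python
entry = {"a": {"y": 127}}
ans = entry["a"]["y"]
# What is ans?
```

Trace:
`entry = {"a": {"y": 127}}` → entry = {'a': {'y': 127}}
`ans = entry["a"]["y"]` → ans = 127
So ans = 127

Answer: 127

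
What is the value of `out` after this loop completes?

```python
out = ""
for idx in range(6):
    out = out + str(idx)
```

Concatenate digits 0 to 5
`out` takes the values: "" → "0" → "01" → "012" → "0123" → "01234" → "012345"

Answer: "012345"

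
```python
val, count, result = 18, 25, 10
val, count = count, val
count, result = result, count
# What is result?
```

Trace:
`val, count, result = 18, 25, 10` → val = 18; count = 25; result = 10
`val, count = count, val` → val = 25; count = 18
`count, result = result, count` → count = 10; result = 18
So result = 18

Answer: 18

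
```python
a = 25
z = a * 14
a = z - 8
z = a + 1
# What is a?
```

Trace:
`a = 25` → a = 25
`z = a * 14` → z = 350
`a = z - 8` → a = 342
`z = a + 1` → z = 343
So a = 342

Answer: 342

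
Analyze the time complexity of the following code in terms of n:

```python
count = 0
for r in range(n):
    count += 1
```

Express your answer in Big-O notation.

Each loop level contributes: n. Multiplying the contributions gives O(n).

Answer: O(n)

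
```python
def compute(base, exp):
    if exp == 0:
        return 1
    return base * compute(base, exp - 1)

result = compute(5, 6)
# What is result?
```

compute(5, 6) = 5 * 5 * 5 * 5 * 5 * 5 = 15625

Answer: 15625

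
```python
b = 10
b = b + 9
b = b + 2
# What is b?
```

Trace:
`b = 10` → b = 10
`b = b + 9` → b = 19
`b = b + 2` → b = 21
So b = 21

Answer: 21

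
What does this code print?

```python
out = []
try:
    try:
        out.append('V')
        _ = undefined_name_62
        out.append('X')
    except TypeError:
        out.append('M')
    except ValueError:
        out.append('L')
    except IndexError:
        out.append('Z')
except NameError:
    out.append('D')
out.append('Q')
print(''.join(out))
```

Execution trace: 'V' (try body) → 'D' (outer except NameError) → 'Q' (after the try/except). Output: VDQ

Answer: VDQ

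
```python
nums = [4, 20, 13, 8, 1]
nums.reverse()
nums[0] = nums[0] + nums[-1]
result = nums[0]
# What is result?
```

Trace:
`nums = [4, 20, 13, 8, 1]` → nums = [4, 20, 13, 8, 1]
`nums.reverse()` → nums = [1, 8, 13, 20, 4]
`nums[0] = nums[0] + nums[-1]` → nums = [5, 8, 13, 20, 4]
`result = nums[0]` → result = 5
So result = 5

Answer: 5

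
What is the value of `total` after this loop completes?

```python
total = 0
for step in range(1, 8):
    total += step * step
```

Sum of squares 1² to 7² = 140
`total` takes the values: 0 → 1 → 5 → 14 → 30 → 55 → 91 → 140

Answer: 140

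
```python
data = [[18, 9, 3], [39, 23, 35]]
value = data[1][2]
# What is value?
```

Trace:
`data = [[18, 9, 3], [39, 23, 35]]` → data = [[18, 9, 3], [39, 23, 35]]
`value = data[1][2]` → value = 35
So value = 35

Answer: 35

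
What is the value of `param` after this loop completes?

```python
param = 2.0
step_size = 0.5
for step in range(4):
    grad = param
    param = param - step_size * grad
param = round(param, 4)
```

Gradient descent: w = 2.0 * (1 - 0.5)^4
`param` takes the values: 2.0 → 1.0 → 0.5 → 0.25 → 0.125

Answer: 0.125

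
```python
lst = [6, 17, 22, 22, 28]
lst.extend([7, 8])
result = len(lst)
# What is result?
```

Trace:
`lst = [6, 17, 22, 22, 28]` → lst = [6, 17, 22, 22, 28]
`lst.extend([7, 8])` → lst = [6, 17, 22, 22, 28, 7, 8]
`result = len(lst)` → result = 7
So result = 7

Answer: 7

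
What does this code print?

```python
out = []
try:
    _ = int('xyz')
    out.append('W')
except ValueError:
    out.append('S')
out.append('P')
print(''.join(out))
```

Execution trace: 'S' (except ValueError) → 'P' (after the try/except). Output: SP

Answer: SP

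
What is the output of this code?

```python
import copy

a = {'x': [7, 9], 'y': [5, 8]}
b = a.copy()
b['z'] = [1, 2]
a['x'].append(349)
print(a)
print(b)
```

Key concept: shallow copy of dict with mutable values.
Step by step:
`a = {'x': [7, 9], 'y': [5, 8]}` → a = {'x': [7, 9], 'y': [5, 8]}
`b = a.copy()` → b = {'x': [7, 9], 'y': [5, 8]}
`b['z'] = [1, 2]` → b = {'x': [7, 9], 'y': [5, 8], 'z': [1, 2]}
`a['x'].append(349)` → a = {'x': [7, 9, 349], 'y': [5, 8]}; b = {'x': [7, 9, 349], 'y': [5, 8], 'z': [1, 2]}
`print(a)` → prints {'x': [7, 9, 349], 'y': [5, 8]}
`print(b)` → prints {'x': [7, 9, 349], 'y': [5, 8], 'z': [1, 2]}

Answer:
{'x': [7, 9, 349], 'y': [5, 8]}
{'x': [7, 9, 349], 'y': [5, 8], 'z': [1, 2]}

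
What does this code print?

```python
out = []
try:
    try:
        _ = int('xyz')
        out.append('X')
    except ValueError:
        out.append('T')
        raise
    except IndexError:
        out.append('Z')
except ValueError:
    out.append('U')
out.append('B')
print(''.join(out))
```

Execution trace: 'T' (inner except ValueError) → 'U' (outer except ValueError) → 'B' (after the try/except). Output: TUB

Answer: TUB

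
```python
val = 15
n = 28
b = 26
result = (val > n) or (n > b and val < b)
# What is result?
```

Trace:
`val = 15` → val = 15
`n = 28` → n = 28
`b = 26` → b = 26
`result = (val > n) or (n > b and val < b)` → result = True
So result = True

Answer: True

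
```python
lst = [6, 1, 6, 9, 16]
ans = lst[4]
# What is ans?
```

Trace:
`lst = [6, 1, 6, 9, 16]` → lst = [6, 1, 6, 9, 16]
`ans = lst[4]` → ans = 16
So ans = 16

Answer: 16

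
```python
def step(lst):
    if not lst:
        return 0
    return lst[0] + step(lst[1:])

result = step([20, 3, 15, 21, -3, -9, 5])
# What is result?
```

20 + 3 + 15 + 21 + (-3) + (-9) + 5 + 0 = 52

Answer: 52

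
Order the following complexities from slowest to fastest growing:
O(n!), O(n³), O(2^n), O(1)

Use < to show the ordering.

Ordered by growth rate: O(1) < O(n³) < O(2^n) < O(n!)

Answer: O(1) < O(n³) < O(2^n) < O(n!)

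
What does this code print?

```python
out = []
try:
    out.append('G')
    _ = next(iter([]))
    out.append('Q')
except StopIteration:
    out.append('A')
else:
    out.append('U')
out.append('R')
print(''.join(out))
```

Execution trace: 'G' (try body) → 'A' (except StopIteration) → 'R' (after the try/except). Output: GAR

Answer: GAR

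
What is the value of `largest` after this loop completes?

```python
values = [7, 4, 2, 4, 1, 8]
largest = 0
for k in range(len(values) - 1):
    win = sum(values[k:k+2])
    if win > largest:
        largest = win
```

Max sum of 2-element window in [7, 4, 2, 4, 1, 8]
`largest` takes the values: 0 → 11

Answer: 11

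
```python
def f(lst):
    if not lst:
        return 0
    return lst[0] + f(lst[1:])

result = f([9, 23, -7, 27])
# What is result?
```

9 + 23 + (-7) + 27 + 0 = 52

Answer: 52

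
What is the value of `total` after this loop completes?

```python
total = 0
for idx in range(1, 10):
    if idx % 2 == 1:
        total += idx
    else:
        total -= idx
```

Add odd, subtract even
`total` takes the values: 0 → 1 → -1 → 2 → -2 → 3 → -3 → 4 → -4 → 5

Answer: 5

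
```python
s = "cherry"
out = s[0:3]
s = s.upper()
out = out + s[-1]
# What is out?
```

Trace:
`s = "cherry"` → s = 'cherry'
`out = s[0:3]` → out = 'che'
`s = s.upper()` → s = 'CHERRY'
`out = out + s[-1]` → out = 'cheY'
So out = 'cheY'

Answer: 'cheY'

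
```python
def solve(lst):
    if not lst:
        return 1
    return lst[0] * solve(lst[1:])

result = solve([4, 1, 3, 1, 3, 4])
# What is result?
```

Product over [4, 1, 3, 1, 3, 4] = 4 * 1 * 3 * 1 * 3 * 4 = 144

Answer: 144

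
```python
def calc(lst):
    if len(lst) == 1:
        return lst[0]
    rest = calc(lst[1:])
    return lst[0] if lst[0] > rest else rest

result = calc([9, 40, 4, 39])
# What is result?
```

Recursive max over [9, 40, 4, 39] = 40

Answer: 40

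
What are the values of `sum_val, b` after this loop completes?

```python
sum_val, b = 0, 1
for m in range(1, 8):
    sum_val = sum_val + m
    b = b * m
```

Sum and factorial of 1 to 7
`sum_val, b` takes the values: (0, 1) → (1, 1) → (3, 1) → (3, 2) → (6, 2) → (6, 6) → (10, 6) → (10, 24) → (15, 24) → (15, 120) → (21, 120) → (21, 720) → (28, 720) → (28, 5040)

Answer: 28, 5040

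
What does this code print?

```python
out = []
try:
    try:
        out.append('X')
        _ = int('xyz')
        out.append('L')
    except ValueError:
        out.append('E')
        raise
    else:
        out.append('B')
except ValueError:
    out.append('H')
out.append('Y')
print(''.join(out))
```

Execution trace: 'X' (try body) → 'E' (except ValueError) → 'H' (outer except ValueError) → 'Y' (after the try/except). Output: XEHY

Answer: XEHY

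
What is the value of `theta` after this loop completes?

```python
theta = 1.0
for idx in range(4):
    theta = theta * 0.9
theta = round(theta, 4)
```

Exponential decay: 1.0 * 0.9^4
`theta` takes the values: 1.0 → 0.9 → 0.81 → 0.729 → 0.6561

Answer: 0.6561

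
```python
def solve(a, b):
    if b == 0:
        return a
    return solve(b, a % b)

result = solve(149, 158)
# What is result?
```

solve(149, 158) -> solve(158, 149) -> solve(149, 9) -> solve(9, 5) -> solve(5, 4) -> solve(4, 1) -> solve(1, 0) -> 1

Answer: 1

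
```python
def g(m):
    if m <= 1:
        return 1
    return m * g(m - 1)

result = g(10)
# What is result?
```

g(10) = 10 * 9 * 8 * 7 * 6 * 5 * 4 * 3 * 2 * 1 = 3628800

Answer: 3628800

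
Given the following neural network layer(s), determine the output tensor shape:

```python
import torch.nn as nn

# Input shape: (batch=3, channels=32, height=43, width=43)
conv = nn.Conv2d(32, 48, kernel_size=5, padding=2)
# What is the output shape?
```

Input: (3, 32, 43, 43) -> Output: (3, 48, 43, 43)

Answer: (3, 48, 43, 43)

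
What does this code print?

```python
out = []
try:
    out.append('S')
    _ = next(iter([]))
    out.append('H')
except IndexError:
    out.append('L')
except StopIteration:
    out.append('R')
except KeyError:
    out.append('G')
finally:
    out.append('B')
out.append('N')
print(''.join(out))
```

Execution trace: 'S' (try body) → 'R' (except StopIteration) → 'B' (finally) → 'N' (after the try/except). Output: SRBN

Answer: SRBN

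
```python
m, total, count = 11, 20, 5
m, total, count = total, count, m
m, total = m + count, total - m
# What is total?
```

Trace:
`m, total, count = 11, 20, 5` → m = 11; total = 20; count = 5
`m, total, count = total, count, m` → m = 20; total = 5; count = 11
`m, total = m + count, total - m` → m = 31; total = -15
So total = -15

Answer: -15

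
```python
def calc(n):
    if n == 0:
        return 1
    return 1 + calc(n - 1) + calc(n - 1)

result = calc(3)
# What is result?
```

calc(n) = 1 + 2·calc(n-1), calc(0)=1. Closed form: (1+1)·2^3 - 1 = 15.

Answer: 15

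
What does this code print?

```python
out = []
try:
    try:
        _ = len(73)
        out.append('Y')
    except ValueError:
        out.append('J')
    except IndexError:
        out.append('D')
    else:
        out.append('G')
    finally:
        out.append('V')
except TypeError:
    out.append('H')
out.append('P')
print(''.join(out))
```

Execution trace: 'V' (finally) → 'H' (outer except TypeError) → 'P' (after the try/except). Output: VHP

Answer: VHP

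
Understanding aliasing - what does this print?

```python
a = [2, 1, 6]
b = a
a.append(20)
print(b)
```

Key concept: basic list aliasing.
Step by step:
`a = [2, 1, 6]` → a = [2, 1, 6]
`b = a` → b = [2, 1, 6] (same object as a)
`a.append(20)` → a = [2, 1, 6, 20] (same object as b); b = [2, 1, 6, 20] (same object as a)
`print(b)` → prints [2, 1, 6, 20]

Answer: [2, 1, 6, 20]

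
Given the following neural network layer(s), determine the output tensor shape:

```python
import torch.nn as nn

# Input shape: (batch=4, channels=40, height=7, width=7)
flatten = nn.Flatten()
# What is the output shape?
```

Input: (4, 40, 7, 7) -> Output: (4, 1960)

Answer: (4, 1960)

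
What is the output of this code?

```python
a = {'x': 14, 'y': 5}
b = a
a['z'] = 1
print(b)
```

Key concept: dict aliasing.
Step by step:
`a = {'x': 14, 'y': 5}` → a = {'x': 14, 'y': 5}
`b = a` → b = {'x': 14, 'y': 5} (same object as a)
`a['z'] = 1` → a = {'x': 14, 'y': 5, 'z': 1} (same object as b); b = {'x': 14, 'y': 5, 'z': 1} (same object as a)
`print(b)` → prints {'x': 14, 'y': 5, 'z': 1}

Answer: {'x': 14, 'y': 5, 'z': 1}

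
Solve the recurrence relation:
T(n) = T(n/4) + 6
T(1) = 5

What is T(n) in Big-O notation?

Each step divides n by 4 and adds 6. After log_4(n) steps we reach T(1)=5. So T(n) = 6·log_4(n) + 5 = O(log n).

Answer: O(log n)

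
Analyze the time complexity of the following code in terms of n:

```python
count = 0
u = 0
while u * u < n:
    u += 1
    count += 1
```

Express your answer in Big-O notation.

Each loop level contributes: √n. Multiplying the contributions gives O(√n).

Answer: O(√n)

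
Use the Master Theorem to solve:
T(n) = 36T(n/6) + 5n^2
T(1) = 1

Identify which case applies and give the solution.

a=36, b=6, f(n)=5n^2. log_6(36) = 2. Since c=2 = 2, Case 2 applies: T(n) = Θ(n^log_b(a) · log n) = O(n^2 log n).

Answer: O(n^2 log n) - Case 2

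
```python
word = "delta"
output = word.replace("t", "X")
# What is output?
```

Trace:
`word = "delta"` → word = 'delta'
`output = word.replace("t", "X")` → output = 'delXa'
So output = 'delXa'

Answer: 'delXa'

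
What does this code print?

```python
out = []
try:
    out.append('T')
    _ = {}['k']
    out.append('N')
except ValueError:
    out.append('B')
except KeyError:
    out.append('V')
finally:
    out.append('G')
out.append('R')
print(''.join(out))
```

Execution trace: 'T' (try body) → 'V' (except KeyError) → 'G' (finally) → 'R' (after the try/except). Output: TVGR

Answer: TVGR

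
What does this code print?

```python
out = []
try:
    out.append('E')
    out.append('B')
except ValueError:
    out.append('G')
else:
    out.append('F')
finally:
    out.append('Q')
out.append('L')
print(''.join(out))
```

Execution trace: 'E' (try body) → 'B' (try body, no exception) → 'F' (else) → 'Q' (finally) → 'L' (after the try/except). Output: EBFQL

Answer: EBFQL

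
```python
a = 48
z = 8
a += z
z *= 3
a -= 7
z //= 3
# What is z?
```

Trace:
`a = 48` → a = 48
`z = 8` → z = 8
`a += z` → a = 56
`z *= 3` → z = 24
`a -= 7` → a = 49
`z //= 3` → z = 8
So z = 8

Answer: 8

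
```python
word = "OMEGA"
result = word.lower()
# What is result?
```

Trace:
`word = "OMEGA"` → word = 'OMEGA'
`result = word.lower()` → result = 'omega'
So result = 'omega'

Answer: 'omega'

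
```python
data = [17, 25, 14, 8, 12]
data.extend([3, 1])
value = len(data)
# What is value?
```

Trace:
`data = [17, 25, 14, 8, 12]` → data = [17, 25, 14, 8, 12]
`data.extend([3, 1])` → data = [17, 25, 14, 8, 12, 3, 1]
`value = len(data)` → value = 7
So value = 7

Answer: 7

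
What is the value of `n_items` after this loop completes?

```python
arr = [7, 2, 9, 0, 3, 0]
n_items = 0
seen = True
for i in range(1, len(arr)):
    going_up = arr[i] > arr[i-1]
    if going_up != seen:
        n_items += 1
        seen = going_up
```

Count direction changes in [7, 2, 9, 0, 3, 0]
`n_items` takes the values: 0 → 1 → 2 → 3 → 4 → 5

Answer: 5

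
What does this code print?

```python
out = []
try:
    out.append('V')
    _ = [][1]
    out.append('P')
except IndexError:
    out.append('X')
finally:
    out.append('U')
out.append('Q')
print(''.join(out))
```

Execution trace: 'V' (try body) → 'X' (except IndexError) → 'U' (finally) → 'Q' (after the try/except). Output: VXUQ

Answer: VXUQ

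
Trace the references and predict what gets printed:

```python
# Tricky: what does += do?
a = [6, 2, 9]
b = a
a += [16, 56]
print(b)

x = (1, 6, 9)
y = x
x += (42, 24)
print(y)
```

Key concept: += behavior differs for mutable vs immutable.
Step by step:
`a = [6, 2, 9]` → a = [6, 2, 9]
`b = a` → b = [6, 2, 9] (same object as a)
`a += [16, 56]` → a = [6, 2, 9, 16, 56] (same object as b); b = [6, 2, 9, 16, 56] (same object as a)
`print(b)` → prints [6, 2, 9, 16, 56]
`x = (1, 6, 9)` → x = (1, 6, 9)
`y = x` → y = (1, 6, 9)
`x += (42, 24)` → x = (1, 6, 9, 42, 24)
`print(y)` → prints (1, 6, 9)

Answer:
[6, 2, 9, 16, 56]
(1, 6, 9)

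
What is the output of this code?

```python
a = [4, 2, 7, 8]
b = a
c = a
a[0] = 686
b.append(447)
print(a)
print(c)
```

Key concept: multiple aliases.
Step by step:
`a = [4, 2, 7, 8]` → a = [4, 2, 7, 8]
`b = a` → b = [4, 2, 7, 8] (same object as a)
`c = a` → c = [4, 2, 7, 8] (same object as a, b)
`a[0] = 686` → a = [686, 2, 7, 8] (same object as b, c); b = [686, 2, 7, 8] (same object as a, c); c = [686, 2, 7, 8] (same object as a, b)
`b.append(447)` → a = [686, 2, 7, 8, 447] (same object as b, c); b = [686, 2, 7, 8, 447] (same object as a, c); c = [686, 2, 7, 8, 447] (same object as a, b)
`print(a)` → prints [686, 2, 7, 8, 447]
`print(c)` → prints [686, 2, 7, 8, 447]

Answer:
[686, 2, 7, 8, 447]
[686, 2, 7, 8, 447]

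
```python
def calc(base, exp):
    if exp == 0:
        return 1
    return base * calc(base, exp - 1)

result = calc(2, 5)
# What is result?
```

calc(2, 5) = 2 * 2 * 2 * 2 * 2 = 32

Answer: 32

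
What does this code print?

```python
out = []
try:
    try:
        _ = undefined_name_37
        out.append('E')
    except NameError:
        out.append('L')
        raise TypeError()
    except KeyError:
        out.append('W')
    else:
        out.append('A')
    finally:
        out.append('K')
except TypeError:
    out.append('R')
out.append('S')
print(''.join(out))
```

Execution trace: 'L' (inner except NameError) → 'K' (inner finally) → 'R' (outer except TypeError) → 'S' (after the try/except). Output: LKRS

Answer: LKRS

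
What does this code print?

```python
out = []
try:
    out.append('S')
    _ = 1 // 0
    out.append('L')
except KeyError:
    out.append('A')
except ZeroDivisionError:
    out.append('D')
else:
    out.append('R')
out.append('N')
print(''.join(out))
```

Execution trace: 'S' (try body) → 'D' (except ZeroDivisionError) → 'N' (after the try/except). Output: SDN

Answer: SDN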